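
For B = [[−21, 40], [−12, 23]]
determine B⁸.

[[−32799, 65600], [−19680, 39361]]

tr B = 2 and det B = −3, so the characteristic polynomial is λ² − (2)λ + (−3) with roots 3 and −1.
Eigenvectors give P = [[−5, 2], [−3, 1]] with P⁻¹ = [[1, −2], [3, −5]], and B = P·diag(3, −1)·P⁻¹.
Then B⁸ = P·diag(6561, 1)·P⁻¹ = [[−32805, 2], [−19683, 1]] · [[1, −2], [3, −5]] = [[−32799, 65600], [−19680, 39361]].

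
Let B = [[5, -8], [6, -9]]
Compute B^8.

tr B = -4 and det B = 3, so the characteristic polynomial is λ² − (-4)λ + (3) with roots -1 and -3.
Eigenvectors give P = [[4, 1], [3, 1]] with P⁻¹ = [[1, -1], [-3, 4]], and B = P·diag(-1, -3)·P⁻¹.
Then B^8 = P·diag(1, 6561)·P⁻¹ = [[4, 6561], [3, 6561]] · [[1, -1], [-3, 4]] = [[-19679, 26240], [-19680, 26241]].

[[-19679, 26240], [-19680, 26241]]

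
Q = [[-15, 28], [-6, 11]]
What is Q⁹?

tr Q = -4 and det Q = 3, so the characteristic polynomial is λ² − (-4)λ + (3) with roots -3 and -1.
Eigenvectors give P = [[-7, 2], [-3, 1]] with P⁻¹ = [[-1, 2], [-3, 7]], and Q = P·diag(-3, -1)·P⁻¹.
Then Q⁹ = P·diag(-19683, -1)·P⁻¹ = [[137781, -2], [59049, -1]] · [[-1, 2], [-3, 7]] = [[-137775, 275548], [-59046, 118091]].

[[-137775, 275548], [-59046, 118091]]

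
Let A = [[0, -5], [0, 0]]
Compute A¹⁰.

[[0, 0], [0, 0]]

A is strictly triangular, hence nilpotent: A² = 0, so A¹⁰ = 0.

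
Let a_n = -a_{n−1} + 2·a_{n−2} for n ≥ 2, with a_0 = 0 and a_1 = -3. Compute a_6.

63

With companion matrix C = [[-1, 2], [1, 0]], [a_n, a_{n−1}]ᵀ = C·[a_{n−1}, a_{n−2}]ᵀ, so [a_6, a_5]ᵀ = C^5·[a_1, a_0]ᵀ.
C^5 = [[-21, 22], [11, -10]], giving [a_6, a_5]ᵀ = [[63], [-33]].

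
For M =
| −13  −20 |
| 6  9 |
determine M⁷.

tr M = −4 and det M = 3, so the characteristic polynomial is λ² − (−4)λ + (3) with roots −3 and −1.
Eigenvectors give P = [[2, −5], [−1, 3]] with P⁻¹ = [[3, 5], [1, 2]], and M = P·diag(−3, −1)·P⁻¹.
Then M⁷ = P·diag(−2187, −1)·P⁻¹ = [[−4374, 5], [2187, −3]] · [[3, 5], [1, 2]] = [[−13117, −21860], [6558, 10929]].

[[−13117, −21860], [6558, 10929]]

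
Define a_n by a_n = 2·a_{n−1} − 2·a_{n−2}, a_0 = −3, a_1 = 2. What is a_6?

−40

With companion matrix B = [[2, −2], [1, 0]], [a_n, a_{n−1}]ᵀ = B·[a_{n−1}, a_{n−2}]ᵀ, so [a_6, a_5]ᵀ = B⁵·[a_1, a_0]ᵀ.
B⁵ = [[−8, 8], [−4, 0]], giving [a_6, a_5]ᵀ = [[−40], [−8]].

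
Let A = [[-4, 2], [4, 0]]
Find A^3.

A^2 = [[24, -8], [-16, 8]]
A^3 = [[-128, 48], [96, -32]]

[[-128, 48], [96, -32]]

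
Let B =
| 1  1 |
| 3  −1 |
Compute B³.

B² = [[4, 0], [0, 4]]
B³ = [[4, 4], [12, −4]]

[[4, 4], [12, −4]]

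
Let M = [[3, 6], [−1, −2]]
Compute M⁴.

[[3, 6], [−1, −2]]

M² = M (a projection; rank 1, trace 1), so M⁴ = M.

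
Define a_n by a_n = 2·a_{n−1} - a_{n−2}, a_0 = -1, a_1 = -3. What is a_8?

-17

With companion matrix T = [[2, -1], [1, 0]], [a_n, a_{n−1}]ᵀ = T·[a_{n−1}, a_{n−2}]ᵀ, so [a_8, a_7]ᵀ = T^7·[a_1, a_0]ᵀ.
T^7 = [[8, -7], [7, -6]], giving [a_8, a_7]ᵀ = [[-17], [-15]].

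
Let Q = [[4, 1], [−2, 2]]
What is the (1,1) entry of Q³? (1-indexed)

Q² = [[14, 6], [−12, 2]]
Q³ = [[44, 26], [−52, −8]]

44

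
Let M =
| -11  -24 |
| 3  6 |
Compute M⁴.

[[601, 1560], [-195, -504]]

tr M = -5 and det M = 6, so the characteristic polynomial is λ² − (-5)λ + (6) with roots -2 and -3.
Eigenvectors give P = [[-8, -3], [3, 1]] with P⁻¹ = [[1, 3], [-3, -8]], and M = P·diag(-2, -3)·P⁻¹.
Then M⁴ = P·diag(16, 81)·P⁻¹ = [[-128, -243], [48, 81]] · [[1, 3], [-3, -8]] = [[601, 1560], [-195, -504]].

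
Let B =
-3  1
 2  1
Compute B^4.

B^2 = [[11, -2], [-4, 3]]
B^3 = [[-37, 9], [18, -1]]
B^4 = [[129, -28], [-56, 17]]

[[129, -28], [-56, 17]]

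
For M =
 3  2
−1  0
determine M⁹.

[[1023, 1022], [−511, −510]]

tr M = 3 and det M = 2, so the characteristic polynomial is λ² − (3)λ + (2) with roots 2 and 1.
Eigenvectors give P = [[−2, −1], [1, 1]] with P⁻¹ = [[−1, −1], [1, 2]], and M = P·diag(2, 1)·P⁻¹.
Then M⁹ = P·diag(512, 1)·P⁻¹ = [[−1024, −1], [512, 1]] · [[−1, −1], [1, 2]] = [[1023, 1022], [−511, −510]].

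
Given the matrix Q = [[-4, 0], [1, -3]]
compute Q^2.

[[16, 0], [-7, 9]]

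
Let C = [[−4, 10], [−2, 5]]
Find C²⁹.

[[−4, 10], [−2, 5]]

C² = C (a projection; rank 1, trace 1), so C²⁹ = C.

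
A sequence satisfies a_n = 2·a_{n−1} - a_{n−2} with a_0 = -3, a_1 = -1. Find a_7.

11

With companion matrix T = [[2, -1], [1, 0]], [a_n, a_{n−1}]ᵀ = T·[a_{n−1}, a_{n−2}]ᵀ, so [a_7, a_6]ᵀ = T⁶·[a_1, a_0]ᵀ.
T⁶ = [[7, -6], [6, -5]], giving [a_7, a_6]ᵀ = [[11], [9]].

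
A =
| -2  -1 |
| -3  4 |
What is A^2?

[[7, -2], [-6, 19]]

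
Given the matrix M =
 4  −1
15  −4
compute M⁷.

[[4, −1], [15, −4]]

M² = I (check: tr M = 0 and det M = −1), so M⁷ = M since 7 is odd.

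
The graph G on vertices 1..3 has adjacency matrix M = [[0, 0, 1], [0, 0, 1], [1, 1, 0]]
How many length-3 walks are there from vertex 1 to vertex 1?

0

The number of length-3 walks from vertex 1 to vertex 1 is entry (1,1) of M³, where M is the adjacency matrix.
M² = [[1, 1, 0], [1, 1, 0], [0, 0, 2]]
M³ = [[0, 0, 2], [0, 0, 2], [2, 2, 0]]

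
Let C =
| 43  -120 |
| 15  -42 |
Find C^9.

[[181243, -484680], [60585, -162072]]

tr C = 1 and det C = -6, so the characteristic polynomial is λ² − (1)λ + (-6) with roots -2 and 3.
Eigenvectors give P = [[8, 3], [3, 1]] with P⁻¹ = [[-1, 3], [3, -8]], and C = P·diag(-2, 3)·P⁻¹.
Then C^9 = P·diag(-512, 19683)·P⁻¹ = [[-4096, 59049], [-1536, 19683]] · [[-1, 3], [3, -8]] = [[181243, -484680], [60585, -162072]].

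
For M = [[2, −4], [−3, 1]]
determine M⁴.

[[364, −348], [−261, 277]]

M² = [[16, −12], [−9, 13]]
M³ = [[68, −76], [−57, 49]]
M⁴ = [[364, −348], [−261, 277]]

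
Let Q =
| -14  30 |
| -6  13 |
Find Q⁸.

tr Q = -1 and det Q = -2, so the characteristic polynomial is λ² − (-1)λ + (-2) with roots 1 and -2.
Eigenvectors give P = [[2, 5], [1, 2]] with P⁻¹ = [[-2, 5], [1, -2]], and Q = P·diag(1, -2)·P⁻¹.
Then Q⁸ = P·diag(1, 256)·P⁻¹ = [[2, 1280], [1, 512]] · [[-2, 5], [1, -2]] = [[1276, -2550], [510, -1019]].

[[1276, -2550], [510, -1019]]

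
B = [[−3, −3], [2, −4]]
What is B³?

[[33, −93], [62, 2]]

B² = [[3, 21], [−14, 10]]
B³ = [[33, −93], [62, 2]]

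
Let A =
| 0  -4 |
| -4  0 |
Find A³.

[[0, -64], [-64, 0]]

A² = [[16, 0], [0, 16]]
A³ = [[0, -64], [-64, 0]]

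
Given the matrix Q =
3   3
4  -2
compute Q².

[[21, 3], [4, 16]]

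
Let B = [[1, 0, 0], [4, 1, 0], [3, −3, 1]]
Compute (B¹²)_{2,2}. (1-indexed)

B = I + N where N = [[0, 0, 0], [4, 0, 0], [3, −3, 0]] is strictly lower-triangular, so N³ = 0.
(I + N)¹² = I + 12·N + 66·N² = [[1, 0, 0], [48, 1, 0], [−756, −36, 1]].

1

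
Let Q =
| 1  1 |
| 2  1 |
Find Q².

[[3, 2], [4, 3]]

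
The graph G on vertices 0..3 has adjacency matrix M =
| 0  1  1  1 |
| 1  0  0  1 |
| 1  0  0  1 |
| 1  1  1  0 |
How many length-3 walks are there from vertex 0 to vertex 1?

The number of length-3 walks from vertex 0 to vertex 1 is entry (0,1) of M^3, where M is the adjacency matrix.
M^2 = [[3, 1, 1, 2], [1, 2, 2, 1], [1, 2, 2, 1], [2, 1, 1, 3]]
M^3 = [[4, 5, 5, 5], [5, 2, 2, 5], [5, 2, 2, 5], [5, 5, 5, 4]]

5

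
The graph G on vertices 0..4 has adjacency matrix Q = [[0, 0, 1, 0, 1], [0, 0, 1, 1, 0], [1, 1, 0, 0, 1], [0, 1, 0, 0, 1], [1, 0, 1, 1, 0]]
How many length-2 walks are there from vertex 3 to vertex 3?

2

The number of length-2 walks from vertex 3 to vertex 3 is entry (3,3) of Q^2, where Q is the adjacency matrix.
Q^2 = [[2, 1, 1, 1, 1], [1, 2, 0, 0, 2], [1, 0, 3, 2, 1], [1, 0, 2, 2, 0], [1, 2, 1, 0, 3]]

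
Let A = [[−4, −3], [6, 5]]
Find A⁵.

tr A = 1 and det A = −2, so the characteristic polynomial is λ² − (1)λ + (−2) with roots −1 and 2.
Eigenvectors give P = [[−1, −1], [1, 2]] with P⁻¹ = [[−2, −1], [1, 1]], and A = P·diag(−1, 2)·P⁻¹.
Then A⁵ = P·diag(−1, 32)·P⁻¹ = [[1, −32], [−1, 64]] · [[−2, −1], [1, 1]] = [[−34, −33], [66, 65]].

[[−34, −33], [66, 65]]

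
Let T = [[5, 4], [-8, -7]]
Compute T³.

[[29, 28], [-56, -55]]

tr T = -2 and det T = -3, so the characteristic polynomial is λ² − (-2)λ + (-3) with roots -3 and 1.
Eigenvectors give P = [[-1, -1], [2, 1]] with P⁻¹ = [[1, 1], [-2, -1]], and T = P·diag(-3, 1)·P⁻¹.
Then T³ = P·diag(-27, 1)·P⁻¹ = [[27, -1], [-54, 1]] · [[1, 1], [-2, -1]] = [[29, 28], [-56, -55]].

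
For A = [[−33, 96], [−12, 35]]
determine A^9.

tr A = 2 and det A = −3, so the characteristic polynomial is λ² − (2)λ + (−3) with roots −1 and 3.
Eigenvectors give P = [[3, −8], [1, −3]] with P⁻¹ = [[3, −8], [1, −3]], and A = P·diag(−1, 3)·P⁻¹.
Then A^9 = P·diag(−1, 19683)·P⁻¹ = [[−3, −157464], [−1, −59049]] · [[3, −8], [1, −3]] = [[−157473, 472416], [−59052, 177155]].

[[−157473, 472416], [−59052, 177155]]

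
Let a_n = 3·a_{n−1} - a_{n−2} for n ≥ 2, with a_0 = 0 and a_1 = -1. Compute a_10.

-6765

With companion matrix M = [[3, -1], [1, 0]], [a_n, a_{n−1}]ᵀ = M·[a_{n−1}, a_{n−2}]ᵀ, so [a_10, a_9]ᵀ = M⁹·[a_1, a_0]ᵀ.
M⁹ = [[6765, -2584], [2584, -987]], giving [a_10, a_9]ᵀ = [[-6765], [-2584]].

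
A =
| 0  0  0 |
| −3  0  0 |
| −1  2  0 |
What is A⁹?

[[0, 0, 0], [0, 0, 0], [0, 0, 0]]

A is strictly triangular, hence nilpotent: A³ = 0, so A⁹ = 0.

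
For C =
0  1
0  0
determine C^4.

[[0, 0], [0, 0]]

C is strictly triangular, hence nilpotent: C^2 = 0, so C^4 = 0.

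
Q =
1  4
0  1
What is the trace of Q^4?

2

Q = I + N where N = [[0, 4], [0, 0]] is strictly upper-triangular, so N^2 = 0.
(I + N)^4 = I + 4·N = [[1, 16], [0, 1]].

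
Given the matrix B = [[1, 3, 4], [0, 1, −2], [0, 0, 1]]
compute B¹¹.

B = I + N where N = [[0, 3, 4], [0, 0, −2], [0, 0, 0]] is strictly upper-triangular, so N³ = 0.
(I + N)¹¹ = I + 11·N + 55·N² = [[1, 33, −286], [0, 1, −22], [0, 0, 1]].

[[1, 33, −286], [0, 1, −22], [0, 0, 1]]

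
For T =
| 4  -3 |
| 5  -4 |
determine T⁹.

T² = I (check: tr T = 0 and det T = -1), so T⁹ = T since 9 is odd.

[[4, -3], [5, -4]]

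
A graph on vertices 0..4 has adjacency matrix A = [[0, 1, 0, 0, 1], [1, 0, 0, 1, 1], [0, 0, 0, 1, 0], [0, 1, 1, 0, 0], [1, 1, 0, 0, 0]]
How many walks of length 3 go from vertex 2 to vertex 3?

The number of length-3 walks from vertex 2 to vertex 3 is entry (2,3) of A^3, where A is the adjacency matrix.
A^2 = [[2, 1, 0, 1, 1], [1, 3, 1, 0, 1], [0, 1, 1, 0, 0], [1, 0, 0, 2, 1], [1, 1, 0, 1, 2]]
A^3 = [[2, 4, 1, 1, 3], [4, 2, 0, 4, 4], [1, 0, 0, 2, 1], [1, 4, 2, 0, 1], [3, 4, 1, 1, 2]]

2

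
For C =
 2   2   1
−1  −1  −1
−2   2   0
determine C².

[[0, 4, 0], [1, −3, 0], [−6, −6, −4]]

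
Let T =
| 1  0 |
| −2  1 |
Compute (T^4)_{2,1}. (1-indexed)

T = I + N where N = [[0, 0], [−2, 0]] is strictly lower-triangular, so N^2 = 0.
(I + N)^4 = I + 4·N = [[1, 0], [−8, 1]].

−8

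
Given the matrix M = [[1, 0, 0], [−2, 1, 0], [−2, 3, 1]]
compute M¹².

[[1, 0, 0], [−24, 1, 0], [−420, 36, 1]]

M = I + N where N = [[0, 0, 0], [−2, 0, 0], [−2, 3, 0]] is strictly lower-triangular, so N³ = 0.
(I + N)¹² = I + 12·N + 66·N² = [[1, 0, 0], [−24, 1, 0], [−420, 36, 1]].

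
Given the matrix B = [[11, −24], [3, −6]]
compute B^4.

tr B = 5 and det B = 6, so the characteristic polynomial is λ² − (5)λ + (6) with roots 2 and 3.
Eigenvectors give P = [[−8, 3], [−3, 1]] with P⁻¹ = [[1, −3], [3, −8]], and B = P·diag(2, 3)·P⁻¹.
Then B^4 = P·diag(16, 81)·P⁻¹ = [[−128, 243], [−48, 81]] · [[1, −3], [3, −8]] = [[601, −1560], [195, −504]].

[[601, −1560], [195, −504]]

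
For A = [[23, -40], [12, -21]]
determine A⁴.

[[481, -800], [240, -399]]

tr A = 2 and det A = -3, so the characteristic polynomial is λ² − (2)λ + (-3) with roots -1 and 3.
Eigenvectors give P = [[-5, 2], [-3, 1]] with P⁻¹ = [[1, -2], [3, -5]], and A = P·diag(-1, 3)·P⁻¹.
Then A⁴ = P·diag(1, 81)·P⁻¹ = [[-5, 162], [-3, 81]] · [[1, -2], [3, -5]] = [[481, -800], [240, -399]].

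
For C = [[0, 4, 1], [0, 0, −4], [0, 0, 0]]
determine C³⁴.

C is strictly triangular, hence nilpotent: C³ = 0, so C³⁴ = 0.

[[0, 0, 0], [0, 0, 0], [0, 0, 0]]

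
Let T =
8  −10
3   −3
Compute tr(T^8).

6817

tr T = 5 and det T = 6, so the characteristic polynomial is λ² − (5)λ + (6) with roots 3 and 2.
Eigenvectors give P = [[2, −5], [1, −3]] with P⁻¹ = [[3, −5], [1, −2]], and T = P·diag(3, 2)·P⁻¹.
Then T^8 = P·diag(6561, 256)·P⁻¹ = [[13122, −1280], [6561, −768]] · [[3, −5], [1, −2]] = [[38086, −63050], [18915, −31269]].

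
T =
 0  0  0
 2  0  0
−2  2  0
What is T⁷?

[[0, 0, 0], [0, 0, 0], [0, 0, 0]]

T is strictly triangular, hence nilpotent: T³ = 0, so T⁷ = 0.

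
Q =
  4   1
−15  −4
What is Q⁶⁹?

[[4, 1], [−15, −4]]

Q² = I (check: tr Q = 0 and det Q = −1), so Q⁶⁹ = Q since 69 is odd.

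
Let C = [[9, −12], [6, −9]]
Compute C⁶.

[[729, 0], [0, 729]]

tr C = 0 and det C = −9, so the characteristic polynomial is λ² − (0)λ + (−9) with roots 3 and −3.
Eigenvectors give P = [[2, −1], [1, −1]] with P⁻¹ = [[1, −1], [1, −2]], and C = P·diag(3, −3)·P⁻¹.
Then C⁶ = P·diag(729, 729)·P⁻¹ = [[1458, −729], [729, −729]] · [[1, −1], [1, −2]] = [[729, 0], [0, 729]].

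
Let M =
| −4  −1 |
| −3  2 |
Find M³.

[[−82, −15], [−45, 8]]

M² = [[19, 2], [6, 7]]
M³ = [[−82, −15], [−45, 8]]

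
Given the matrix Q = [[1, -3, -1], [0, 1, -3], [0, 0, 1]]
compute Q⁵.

Q = I + N where N = [[0, -3, -1], [0, 0, -3], [0, 0, 0]] is strictly upper-triangular, so N³ = 0.
(I + N)⁵ = I + 5·N + 10·N² = [[1, -15, 85], [0, 1, -15], [0, 0, 1]].

[[1, -15, 85], [0, 1, -15], [0, 0, 1]]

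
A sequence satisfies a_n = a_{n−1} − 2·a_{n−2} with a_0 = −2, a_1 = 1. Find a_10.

With companion matrix T = [[1, −2], [1, 0]], [a_n, a_{n−1}]ᵀ = T·[a_{n−1}, a_{n−2}]ᵀ, so [a_10, a_9]ᵀ = T^9·[a_1, a_0]ᵀ.
T^9 = [[−11, 34], [−17, 6]], giving [a_10, a_9]ᵀ = [[−79], [−29]].

−79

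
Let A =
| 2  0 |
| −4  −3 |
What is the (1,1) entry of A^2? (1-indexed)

4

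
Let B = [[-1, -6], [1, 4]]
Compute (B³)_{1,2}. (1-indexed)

tr B = 3 and det B = 2, so the characteristic polynomial is λ² − (3)λ + (2) with roots 1 and 2.
Eigenvectors give P = [[-3, -2], [1, 1]] with P⁻¹ = [[-1, -2], [1, 3]], and B = P·diag(1, 2)·P⁻¹.
Then B³ = P·diag(1, 8)·P⁻¹ = [[-3, -16], [1, 8]] · [[-1, -2], [1, 3]] = [[-13, -42], [7, 22]].

-42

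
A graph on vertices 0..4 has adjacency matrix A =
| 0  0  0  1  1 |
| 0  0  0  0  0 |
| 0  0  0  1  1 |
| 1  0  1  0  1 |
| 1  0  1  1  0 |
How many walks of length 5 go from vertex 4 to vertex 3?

33

The number of length-5 walks from vertex 4 to vertex 3 is entry (4,3) of A⁵, where A is the adjacency matrix.
A² = [[2, 0, 2, 1, 1], [0, 0, 0, 0, 0], [2, 0, 2, 1, 1], [1, 0, 1, 3, 2], [1, 0, 1, 2, 3]]
A³ = [[2, 0, 2, 5, 5], [0, 0, 0, 0, 0], [2, 0, 2, 5, 5], [5, 0, 5, 4, 5], [5, 0, 5, 5, 4]]
A⁴ = [[10, 0, 10, 9, 9], [0, 0, 0, 0, 0], [10, 0, 10, 9, 9], [9, 0, 9, 15, 14], [9, 0, 9, 14, 15]]
A⁵ = [[18, 0, 18, 29, 29], [0, 0, 0, 0, 0], [18, 0, 18, 29, 29], [29, 0, 29, 32, 33], [29, 0, 29, 33, 32]]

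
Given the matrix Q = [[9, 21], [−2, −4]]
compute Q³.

tr Q = 5 and det Q = 6, so the characteristic polynomial is λ² − (5)λ + (6) with roots 2 and 3.
Eigenvectors give P = [[−3, 7], [1, −2]] with P⁻¹ = [[2, 7], [1, 3]], and Q = P·diag(2, 3)·P⁻¹.
Then Q³ = P·diag(8, 27)·P⁻¹ = [[−24, 189], [8, −54]] · [[2, 7], [1, 3]] = [[141, 399], [−38, −106]].

[[141, 399], [−38, −106]]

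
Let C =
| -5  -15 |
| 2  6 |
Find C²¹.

C² = C (a projection; rank 1, trace 1), so C²¹ = C.

[[-5, -15], [2, 6]]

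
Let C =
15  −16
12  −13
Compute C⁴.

[[321, −320], [240, −239]]

tr C = 2 and det C = −3, so the characteristic polynomial is λ² − (2)λ + (−3) with roots −1 and 3.
Eigenvectors give P = [[1, 4], [1, 3]] with P⁻¹ = [[−3, 4], [1, −1]], and C = P·diag(−1, 3)·P⁻¹.
Then C⁴ = P·diag(1, 81)·P⁻¹ = [[1, 324], [1, 243]] · [[−3, 4], [1, −1]] = [[321, −320], [240, −239]].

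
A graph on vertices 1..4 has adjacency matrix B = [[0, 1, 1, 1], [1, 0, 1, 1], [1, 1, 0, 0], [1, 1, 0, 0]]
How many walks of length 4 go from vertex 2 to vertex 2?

15

The number of length-4 walks from vertex 2 to vertex 2 is entry (2,2) of B⁴, where B is the adjacency matrix.
B² = [[3, 2, 1, 1], [2, 3, 1, 1], [1, 1, 2, 2], [1, 1, 2, 2]]
B³ = [[4, 5, 5, 5], [5, 4, 5, 5], [5, 5, 2, 2], [5, 5, 2, 2]]
B⁴ = [[15, 14, 9, 9], [14, 15, 9, 9], [9, 9, 10, 10], [9, 9, 10, 10]]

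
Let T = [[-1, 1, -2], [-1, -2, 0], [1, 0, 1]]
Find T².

[[-2, -3, 0], [3, 3, 2], [0, 1, -1]]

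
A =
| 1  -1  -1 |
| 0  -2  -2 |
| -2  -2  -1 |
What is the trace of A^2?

18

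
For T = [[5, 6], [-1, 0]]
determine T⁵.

[[665, 1266], [-211, -390]]

tr T = 5 and det T = 6, so the characteristic polynomial is λ² − (5)λ + (6) with roots 3 and 2.
Eigenvectors give P = [[3, -2], [-1, 1]] with P⁻¹ = [[1, 2], [1, 3]], and T = P·diag(3, 2)·P⁻¹.
Then T⁵ = P·diag(243, 32)·P⁻¹ = [[729, -64], [-243, 32]] · [[1, 2], [1, 3]] = [[665, 1266], [-211, -390]].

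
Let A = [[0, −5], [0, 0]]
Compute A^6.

A is strictly triangular, hence nilpotent: A^2 = 0, so A^6 = 0.

[[0, 0], [0, 0]]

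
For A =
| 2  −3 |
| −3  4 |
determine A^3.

[[80, −111], [−111, 154]]

A^2 = [[13, −18], [−18, 25]]
A^3 = [[80, −111], [−111, 154]]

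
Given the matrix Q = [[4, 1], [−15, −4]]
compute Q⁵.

[[4, 1], [−15, −4]]

Q² = I (check: tr Q = 0 and det Q = −1), so Q⁵ = Q since 5 is odd.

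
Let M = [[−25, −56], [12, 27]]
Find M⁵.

[[−1465, −3416], [732, 1707]]

tr M = 2 and det M = −3, so the characteristic polynomial is λ² − (2)λ + (−3) with roots −1 and 3.
Eigenvectors give P = [[7, 2], [−3, −1]] with P⁻¹ = [[1, 2], [−3, −7]], and M = P·diag(−1, 3)·P⁻¹.
Then M⁵ = P·diag(−1, 243)·P⁻¹ = [[−7, 486], [3, −243]] · [[1, 2], [−3, −7]] = [[−1465, −3416], [732, 1707]].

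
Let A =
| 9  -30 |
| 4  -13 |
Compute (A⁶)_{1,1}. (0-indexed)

4369

tr A = -4 and det A = 3, so the characteristic polynomial is λ² − (-4)λ + (3) with roots -3 and -1.
Eigenvectors give P = [[-5, 3], [-2, 1]] with P⁻¹ = [[1, -3], [2, -5]], and A = P·diag(-3, -1)·P⁻¹.
Then A⁶ = P·diag(729, 1)·P⁻¹ = [[-3645, 3], [-1458, 1]] · [[1, -3], [2, -5]] = [[-3639, 10920], [-1456, 4369]].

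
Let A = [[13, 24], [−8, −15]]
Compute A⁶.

tr A = −2 and det A = −3, so the characteristic polynomial is λ² − (−2)λ + (−3) with roots −3 and 1.
Eigenvectors give P = [[−3, −2], [2, 1]] with P⁻¹ = [[1, 2], [−2, −3]], and A = P·diag(−3, 1)·P⁻¹.
Then A⁶ = P·diag(729, 1)·P⁻¹ = [[−2187, −2], [1458, 1]] · [[1, 2], [−2, −3]] = [[−2183, −4368], [1456, 2913]].

[[−2183, −4368], [1456, 2913]]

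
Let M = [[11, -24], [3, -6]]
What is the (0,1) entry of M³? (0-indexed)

tr M = 5 and det M = 6, so the characteristic polynomial is λ² − (5)λ + (6) with roots 3 and 2.
Eigenvectors give P = [[3, -8], [1, -3]] with P⁻¹ = [[3, -8], [1, -3]], and M = P·diag(3, 2)·P⁻¹.
Then M³ = P·diag(27, 8)·P⁻¹ = [[81, -64], [27, -24]] · [[3, -8], [1, -3]] = [[179, -456], [57, -144]].

-456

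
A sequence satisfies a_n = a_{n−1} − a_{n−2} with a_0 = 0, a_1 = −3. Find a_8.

With companion matrix C = [[1, −1], [1, 0]], [a_n, a_{n−1}]ᵀ = C·[a_{n−1}, a_{n−2}]ᵀ, so [a_8, a_7]ᵀ = C^7·[a_1, a_0]ᵀ.
C^7 = [[1, −1], [1, 0]], giving [a_8, a_7]ᵀ = [[−3], [−3]].

−3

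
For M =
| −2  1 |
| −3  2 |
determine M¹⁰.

[[1, 0], [0, 1]]

M² = I (check: tr M = 0 and det M = −1), so M¹⁰ = I since 10 is even.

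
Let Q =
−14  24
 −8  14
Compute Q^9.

tr Q = 0 and det Q = −4, so the characteristic polynomial is λ² − (0)λ + (−4) with roots 2 and −2.
Eigenvectors give P = [[−3, −2], [−2, −1]] with P⁻¹ = [[1, −2], [−2, 3]], and Q = P·diag(2, −2)·P⁻¹.
Then Q^9 = P·diag(512, −512)·P⁻¹ = [[−1536, 1024], [−1024, 512]] · [[1, −2], [−2, 3]] = [[−3584, 6144], [−2048, 3584]].

[[−3584, 6144], [−2048, 3584]]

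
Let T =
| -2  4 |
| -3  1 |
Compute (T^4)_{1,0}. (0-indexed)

T^2 = [[-8, -4], [3, -11]]
T^3 = [[28, -36], [27, 1]]
T^4 = [[52, 76], [-57, 109]]

-57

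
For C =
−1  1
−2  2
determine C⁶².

C² = C (a projection; rank 1, trace 1), so C⁶² = C.

[[−1, 1], [−2, 2]]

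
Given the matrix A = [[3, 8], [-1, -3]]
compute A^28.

A² = I (check: tr A = 0 and det A = -1), so A^28 = I since 28 is even.

[[1, 0], [0, 1]]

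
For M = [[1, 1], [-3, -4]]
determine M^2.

[[-2, -3], [9, 13]]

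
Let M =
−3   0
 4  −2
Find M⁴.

[[81, 0], [−260, 16]]

M² = [[9, 0], [−20, 4]]
M³ = [[−27, 0], [76, −8]]
M⁴ = [[81, 0], [−260, 16]]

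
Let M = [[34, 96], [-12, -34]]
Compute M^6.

[[64, 0], [0, 64]]

tr M = 0 and det M = -4, so the characteristic polynomial is λ² − (0)λ + (-4) with roots -2 and 2.
Eigenvectors give P = [[-8, -3], [3, 1]] with P⁻¹ = [[1, 3], [-3, -8]], and M = P·diag(-2, 2)·P⁻¹.
Then M^6 = P·diag(64, 64)·P⁻¹ = [[-512, -192], [192, 64]] · [[1, 3], [-3, -8]] = [[64, 0], [0, 64]].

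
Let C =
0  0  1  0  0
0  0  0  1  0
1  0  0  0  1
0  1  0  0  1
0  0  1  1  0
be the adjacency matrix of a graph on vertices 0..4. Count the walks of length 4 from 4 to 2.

The number of length-4 walks from vertex 4 to vertex 2 is entry (4,2) of C^4, where C is the adjacency matrix.
C^2 = [[1, 0, 0, 0, 1], [0, 1, 0, 0, 1], [0, 0, 2, 1, 0], [0, 0, 1, 2, 0], [1, 1, 0, 0, 2]]
C^3 = [[0, 0, 2, 1, 0], [0, 0, 1, 2, 0], [2, 1, 0, 0, 3], [1, 2, 0, 0, 3], [0, 0, 3, 3, 0]]
C^4 = [[2, 1, 0, 0, 3], [1, 2, 0, 0, 3], [0, 0, 5, 4, 0], [0, 0, 4, 5, 0], [3, 3, 0, 0, 6]]

0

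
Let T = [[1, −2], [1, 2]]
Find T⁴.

[[−17, −6], [3, −14]]

T² = [[−1, −6], [3, 2]]
T³ = [[−7, −10], [5, −2]]
T⁴ = [[−17, −6], [3, −14]]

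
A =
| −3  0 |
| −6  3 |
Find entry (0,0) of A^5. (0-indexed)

tr A = 0 and det A = −9, so the characteristic polynomial is λ² − (0)λ + (−9) with roots 3 and −3.
Eigenvectors give P = [[0, −1], [−1, −1]] with P⁻¹ = [[1, −1], [−1, 0]], and A = P·diag(3, −3)·P⁻¹.
Then A^5 = P·diag(243, −243)·P⁻¹ = [[0, 243], [−243, 243]] · [[1, −1], [−1, 0]] = [[−243, 0], [−486, 243]].

−243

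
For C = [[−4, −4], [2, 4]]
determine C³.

C² = [[8, 0], [0, 8]]
C³ = [[−32, −32], [16, 32]]

[[−32, −32], [16, 32]]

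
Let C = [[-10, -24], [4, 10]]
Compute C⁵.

[[-160, -384], [64, 160]]

tr C = 0 and det C = -4, so the characteristic polynomial is λ² − (0)λ + (-4) with roots 2 and -2.
Eigenvectors give P = [[-2, 3], [1, -1]] with P⁻¹ = [[1, 3], [1, 2]], and C = P·diag(2, -2)·P⁻¹.
Then C⁵ = P·diag(32, -32)·P⁻¹ = [[-64, -96], [32, 32]] · [[1, 3], [1, 2]] = [[-160, -384], [64, 160]].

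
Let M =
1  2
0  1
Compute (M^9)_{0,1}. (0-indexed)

M = I + N where N = [[0, 2], [0, 0]] is strictly upper-triangular, so N^2 = 0.
(I + N)^9 = I + 9·N = [[1, 18], [0, 1]].

18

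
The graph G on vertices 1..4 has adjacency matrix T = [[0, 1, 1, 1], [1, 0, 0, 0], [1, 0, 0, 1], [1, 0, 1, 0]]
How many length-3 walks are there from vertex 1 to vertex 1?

The number of length-3 walks from vertex 1 to vertex 1 is entry (1,1) of T^3, where T is the adjacency matrix.
T^2 = [[3, 0, 1, 1], [0, 1, 1, 1], [1, 1, 2, 1], [1, 1, 1, 2]]
T^3 = [[2, 3, 4, 4], [3, 0, 1, 1], [4, 1, 2, 3], [4, 1, 3, 2]]

2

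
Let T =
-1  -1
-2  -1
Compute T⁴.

T² = [[3, 2], [4, 3]]
T³ = [[-7, -5], [-10, -7]]
T⁴ = [[17, 12], [24, 17]]

[[17, 12], [24, 17]]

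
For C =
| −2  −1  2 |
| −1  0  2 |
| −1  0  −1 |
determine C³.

C² = [[3, 2, −8], [0, 1, −4], [3, 1, −1]]
C³ = [[0, −3, 18], [3, 0, 6], [−6, −3, 9]]

[[0, −3, 18], [3, 0, 6], [−6, −3, 9]]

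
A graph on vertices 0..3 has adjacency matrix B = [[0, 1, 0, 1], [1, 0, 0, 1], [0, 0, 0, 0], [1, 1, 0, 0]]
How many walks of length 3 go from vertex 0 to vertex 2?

The number of length-3 walks from vertex 0 to vertex 2 is entry (0,2) of B^3, where B is the adjacency matrix.
B^2 = [[2, 1, 0, 1], [1, 2, 0, 1], [0, 0, 0, 0], [1, 1, 0, 2]]
B^3 = [[2, 3, 0, 3], [3, 2, 0, 3], [0, 0, 0, 0], [3, 3, 0, 2]]

0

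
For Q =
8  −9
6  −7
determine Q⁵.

[[98, −99], [66, −67]]

tr Q = 1 and det Q = −2, so the characteristic polynomial is λ² − (1)λ + (−2) with roots −1 and 2.
Eigenvectors give P = [[−1, 3], [−1, 2]] with P⁻¹ = [[2, −3], [1, −1]], and Q = P·diag(−1, 2)·P⁻¹.
Then Q⁵ = P·diag(−1, 32)·P⁻¹ = [[1, 96], [1, 64]] · [[2, −3], [1, −1]] = [[98, −99], [66, −67]].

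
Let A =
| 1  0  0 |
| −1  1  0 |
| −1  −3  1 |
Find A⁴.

[[1, 0, 0], [−4, 1, 0], [14, −12, 1]]

A = I + N where N = [[0, 0, 0], [−1, 0, 0], [−1, −3, 0]] is strictly lower-triangular, so N³ = 0.
(I + N)⁴ = I + 4·N + 6·N² = [[1, 0, 0], [−4, 1, 0], [14, −12, 1]].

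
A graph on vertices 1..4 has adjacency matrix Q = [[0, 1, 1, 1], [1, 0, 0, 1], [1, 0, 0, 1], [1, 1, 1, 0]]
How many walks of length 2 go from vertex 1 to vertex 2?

The number of length-2 walks from vertex 1 to vertex 2 is entry (1,2) of Q², where Q is the adjacency matrix.
Q² = [[3, 1, 1, 2], [1, 2, 2, 1], [1, 2, 2, 1], [2, 1, 1, 3]]

1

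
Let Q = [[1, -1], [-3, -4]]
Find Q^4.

[[43, 69], [207, 388]]

Q^2 = [[4, 3], [9, 19]]
Q^3 = [[-5, -16], [-48, -85]]
Q^4 = [[43, 69], [207, 388]]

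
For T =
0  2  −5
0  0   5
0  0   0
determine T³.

T is strictly triangular, hence nilpotent: T³ = 0, so T³ = 0.

[[0, 0, 0], [0, 0, 0], [0, 0, 0]]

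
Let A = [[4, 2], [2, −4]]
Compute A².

[[20, 0], [0, 20]]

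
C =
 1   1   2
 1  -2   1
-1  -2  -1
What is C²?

[[0, -5, 1], [-2, 3, -1], [-2, 5, -3]]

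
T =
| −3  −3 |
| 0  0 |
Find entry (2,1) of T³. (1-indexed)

0

T² = [[9, 9], [0, 0]]
T³ = [[−27, −27], [0, 0]]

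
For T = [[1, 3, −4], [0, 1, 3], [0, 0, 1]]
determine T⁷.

T = I + N where N = [[0, 3, −4], [0, 0, 3], [0, 0, 0]] is strictly upper-triangular, so N³ = 0.
(I + N)⁷ = I + 7·N + 21·N² = [[1, 21, 161], [0, 1, 21], [0, 0, 1]].

[[1, 21, 161], [0, 1, 21], [0, 0, 1]]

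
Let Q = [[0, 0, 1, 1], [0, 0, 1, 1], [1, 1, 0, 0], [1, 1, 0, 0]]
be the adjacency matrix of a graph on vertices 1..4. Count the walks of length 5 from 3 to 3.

The number of length-5 walks from vertex 3 to vertex 3 is entry (3,3) of Q⁵, where Q is the adjacency matrix.
Q² = [[2, 2, 0, 0], [2, 2, 0, 0], [0, 0, 2, 2], [0, 0, 2, 2]]
Q³ = [[0, 0, 4, 4], [0, 0, 4, 4], [4, 4, 0, 0], [4, 4, 0, 0]]
Q⁴ = [[8, 8, 0, 0], [8, 8, 0, 0], [0, 0, 8, 8], [0, 0, 8, 8]]
Q⁵ = [[0, 0, 16, 16], [0, 0, 16, 16], [16, 16, 0, 0], [16, 16, 0, 0]]

0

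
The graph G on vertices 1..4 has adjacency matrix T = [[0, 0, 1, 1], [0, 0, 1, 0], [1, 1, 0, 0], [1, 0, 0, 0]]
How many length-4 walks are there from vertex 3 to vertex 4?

The number of length-4 walks from vertex 3 to vertex 4 is entry (3,4) of T^4, where T is the adjacency matrix.
T^2 = [[2, 1, 0, 0], [1, 1, 0, 0], [0, 0, 2, 1], [0, 0, 1, 1]]
T^3 = [[0, 0, 3, 2], [0, 0, 2, 1], [3, 2, 0, 0], [2, 1, 0, 0]]
T^4 = [[5, 3, 0, 0], [3, 2, 0, 0], [0, 0, 5, 3], [0, 0, 3, 2]]

3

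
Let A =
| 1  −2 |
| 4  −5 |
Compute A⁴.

[[−79, 80], [−160, 161]]

tr A = −4 and det A = 3, so the characteristic polynomial is λ² − (−4)λ + (3) with roots −3 and −1.
Eigenvectors give P = [[1, 1], [2, 1]] with P⁻¹ = [[−1, 1], [2, −1]], and A = P·diag(−3, −1)·P⁻¹.
Then A⁴ = P·diag(81, 1)·P⁻¹ = [[81, 1], [162, 1]] · [[−1, 1], [2, −1]] = [[−79, 80], [−160, 161]].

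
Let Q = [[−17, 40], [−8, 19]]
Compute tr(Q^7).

tr Q = 2 and det Q = −3, so the characteristic polynomial is λ² − (2)λ + (−3) with roots 3 and −1.
Eigenvectors give P = [[2, 5], [1, 2]] with P⁻¹ = [[−2, 5], [1, −2]], and Q = P·diag(3, −1)·P⁻¹.
Then Q^7 = P·diag(2187, −1)·P⁻¹ = [[4374, −5], [2187, −2]] · [[−2, 5], [1, −2]] = [[−8753, 21880], [−4376, 10939]].

2186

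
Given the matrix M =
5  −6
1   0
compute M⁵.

tr M = 5 and det M = 6, so the characteristic polynomial is λ² − (5)λ + (6) with roots 3 and 2.
Eigenvectors give P = [[3, −2], [1, −1]] with P⁻¹ = [[1, −2], [1, −3]], and M = P·diag(3, 2)·P⁻¹.
Then M⁵ = P·diag(243, 32)·P⁻¹ = [[729, −64], [243, −32]] · [[1, −2], [1, −3]] = [[665, −1266], [211, −390]].

[[665, −1266], [211, −390]]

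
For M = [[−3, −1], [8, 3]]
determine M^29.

M² = I (check: tr M = 0 and det M = −1), so M^29 = M since 29 is odd.

[[−3, −1], [8, 3]]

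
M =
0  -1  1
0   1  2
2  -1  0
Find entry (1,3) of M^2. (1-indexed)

-2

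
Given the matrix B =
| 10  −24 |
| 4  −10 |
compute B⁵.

tr B = 0 and det B = −4, so the characteristic polynomial is λ² − (0)λ + (−4) with roots 2 and −2.
Eigenvectors give P = [[3, −2], [1, −1]] with P⁻¹ = [[1, −2], [1, −3]], and B = P·diag(2, −2)·P⁻¹.
Then B⁵ = P·diag(32, −32)·P⁻¹ = [[96, 64], [32, 32]] · [[1, −2], [1, −3]] = [[160, −384], [64, −160]].

[[160, −384], [64, −160]]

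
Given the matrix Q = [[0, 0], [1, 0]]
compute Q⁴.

Q is strictly triangular, hence nilpotent: Q² = 0, so Q⁴ = 0.

[[0, 0], [0, 0]]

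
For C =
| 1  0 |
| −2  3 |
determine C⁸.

[[1, 0], [−6560, 6561]]

tr C = 4 and det C = 3, so the characteristic polynomial is λ² − (4)λ + (3) with roots 1 and 3.
Eigenvectors give P = [[1, 0], [1, −1]] with P⁻¹ = [[1, 0], [1, −1]], and C = P·diag(1, 3)·P⁻¹.
Then C⁸ = P·diag(1, 6561)·P⁻¹ = [[1, 0], [1, −6561]] · [[1, 0], [1, −1]] = [[1, 0], [−6560, 6561]].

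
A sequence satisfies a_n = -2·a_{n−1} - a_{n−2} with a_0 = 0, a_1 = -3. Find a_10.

With companion matrix M = [[-2, -1], [1, 0]], [a_n, a_{n−1}]ᵀ = M·[a_{n−1}, a_{n−2}]ᵀ, so [a_10, a_9]ᵀ = M⁹·[a_1, a_0]ᵀ.
M⁹ = [[-10, -9], [9, 8]], giving [a_10, a_9]ᵀ = [[30], [-27]].

30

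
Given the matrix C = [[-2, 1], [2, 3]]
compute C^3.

C^2 = [[6, 1], [2, 11]]
C^3 = [[-10, 9], [18, 35]]

[[-10, 9], [18, 35]]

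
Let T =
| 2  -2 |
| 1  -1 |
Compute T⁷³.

[[2, -2], [1, -1]]

T² = T (a projection; rank 1, trace 1), so T⁷³ = T.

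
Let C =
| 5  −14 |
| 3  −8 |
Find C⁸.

[[−1529, 3570], [−765, 1786]]

tr C = −3 and det C = 2, so the characteristic polynomial is λ² − (−3)λ + (2) with roots −1 and −2.
Eigenvectors give P = [[7, 2], [3, 1]] with P⁻¹ = [[1, −2], [−3, 7]], and C = P·diag(−1, −2)·P⁻¹.
Then C⁸ = P·diag(1, 256)·P⁻¹ = [[7, 512], [3, 256]] · [[1, −2], [−3, 7]] = [[−1529, 3570], [−765, 1786]].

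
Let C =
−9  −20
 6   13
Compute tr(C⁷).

tr C = 4 and det C = 3, so the characteristic polynomial is λ² − (4)λ + (3) with roots 1 and 3.
Eigenvectors give P = [[2, −5], [−1, 3]] with P⁻¹ = [[3, 5], [1, 2]], and C = P·diag(1, 3)·P⁻¹.
Then C⁷ = P·diag(1, 2187)·P⁻¹ = [[2, −10935], [−1, 6561]] · [[3, 5], [1, 2]] = [[−10929, −21860], [6558, 13117]].

2188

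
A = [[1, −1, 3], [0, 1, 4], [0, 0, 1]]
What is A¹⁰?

A = I + N where N = [[0, −1, 3], [0, 0, 4], [0, 0, 0]] is strictly upper-triangular, so N³ = 0.
(I + N)¹⁰ = I + 10·N + 45·N² = [[1, −10, −150], [0, 1, 40], [0, 0, 1]].

[[1, −10, −150], [0, 1, 40], [0, 0, 1]]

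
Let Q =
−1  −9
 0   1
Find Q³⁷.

[[−1, −9], [0, 1]]

Q² = I (check: tr Q = 0 and det Q = −1), so Q³⁷ = Q since 37 is odd.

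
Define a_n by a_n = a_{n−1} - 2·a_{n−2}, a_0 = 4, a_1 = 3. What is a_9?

With companion matrix C = [[1, -2], [1, 0]], [a_n, a_{n−1}]ᵀ = C·[a_{n−1}, a_{n−2}]ᵀ, so [a_9, a_8]ᵀ = C⁸·[a_1, a_0]ᵀ.
C⁸ = [[-17, 6], [-3, -14]], giving [a_9, a_8]ᵀ = [[-27], [-65]].

-27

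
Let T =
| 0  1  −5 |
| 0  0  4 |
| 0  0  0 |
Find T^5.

T is strictly triangular, hence nilpotent: T^3 = 0, so T^5 = 0.

[[0, 0, 0], [0, 0, 0], [0, 0, 0]]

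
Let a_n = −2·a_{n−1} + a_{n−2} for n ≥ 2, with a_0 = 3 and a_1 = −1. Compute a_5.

−65

With companion matrix C = [[−2, 1], [1, 0]], [a_n, a_{n−1}]ᵀ = C·[a_{n−1}, a_{n−2}]ᵀ, so [a_5, a_4]ᵀ = C⁴·[a_1, a_0]ᵀ.
C⁴ = [[29, −12], [−12, 5]], giving [a_5, a_4]ᵀ = [[−65], [27]].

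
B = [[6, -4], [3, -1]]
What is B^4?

[[276, -260], [195, -179]]

tr B = 5 and det B = 6, so the characteristic polynomial is λ² − (5)λ + (6) with roots 3 and 2.
Eigenvectors give P = [[4, 1], [3, 1]] with P⁻¹ = [[1, -1], [-3, 4]], and B = P·diag(3, 2)·P⁻¹.
Then B^4 = P·diag(81, 16)·P⁻¹ = [[324, 16], [243, 16]] · [[1, -1], [-3, 4]] = [[276, -260], [195, -179]].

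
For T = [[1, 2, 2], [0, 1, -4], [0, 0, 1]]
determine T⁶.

T = I + N where N = [[0, 2, 2], [0, 0, -4], [0, 0, 0]] is strictly upper-triangular, so N³ = 0.
(I + N)⁶ = I + 6·N + 15·N² = [[1, 12, -108], [0, 1, -24], [0, 0, 1]].

[[1, 12, -108], [0, 1, -24], [0, 0, 1]]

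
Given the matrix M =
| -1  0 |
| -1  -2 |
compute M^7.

[[-1, 0], [-127, -128]]

tr M = -3 and det M = 2, so the characteristic polynomial is λ² − (-3)λ + (2) with roots -2 and -1.
Eigenvectors give P = [[0, -1], [1, 1]] with P⁻¹ = [[1, 1], [-1, 0]], and M = P·diag(-2, -1)·P⁻¹.
Then M^7 = P·diag(-128, -1)·P⁻¹ = [[0, 1], [-128, -1]] · [[1, 1], [-1, 0]] = [[-1, 0], [-127, -128]].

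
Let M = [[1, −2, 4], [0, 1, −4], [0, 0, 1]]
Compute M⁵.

M = I + N where N = [[0, −2, 4], [0, 0, −4], [0, 0, 0]] is strictly upper-triangular, so N³ = 0.
(I + N)⁵ = I + 5·N + 10·N² = [[1, −10, 100], [0, 1, −20], [0, 0, 1]].

[[1, −10, 100], [0, 1, −20], [0, 0, 1]]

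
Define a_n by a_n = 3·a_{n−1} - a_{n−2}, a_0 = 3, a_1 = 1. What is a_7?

With companion matrix A = [[3, -1], [1, 0]], [a_n, a_{n−1}]ᵀ = A·[a_{n−1}, a_{n−2}]ᵀ, so [a_7, a_6]ᵀ = A^6·[a_1, a_0]ᵀ.
A^6 = [[377, -144], [144, -55]], giving [a_7, a_6]ᵀ = [[-55], [-21]].

-55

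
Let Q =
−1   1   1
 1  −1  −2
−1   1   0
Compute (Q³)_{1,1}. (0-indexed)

Q² = [[1, −1, −3], [0, 0, 3], [2, −2, −3]]
Q³ = [[1, −1, 3], [−3, 3, 0], [−1, 1, 6]]

3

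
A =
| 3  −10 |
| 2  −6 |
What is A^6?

tr A = −3 and det A = 2, so the characteristic polynomial is λ² − (−3)λ + (2) with roots −1 and −2.
Eigenvectors give P = [[5, 2], [2, 1]] with P⁻¹ = [[1, −2], [−2, 5]], and A = P·diag(−1, −2)·P⁻¹.
Then A^6 = P·diag(1, 64)·P⁻¹ = [[5, 128], [2, 64]] · [[1, −2], [−2, 5]] = [[−251, 630], [−126, 316]].

[[−251, 630], [−126, 316]]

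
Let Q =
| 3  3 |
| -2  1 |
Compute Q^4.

[[-87, -24], [16, -71]]

Q^2 = [[3, 12], [-8, -5]]
Q^3 = [[-15, 21], [-14, -29]]
Q^4 = [[-87, -24], [16, -71]]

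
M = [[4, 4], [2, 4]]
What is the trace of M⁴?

M² = [[24, 32], [16, 24]]
M³ = [[160, 224], [112, 160]]
M⁴ = [[1088, 1536], [768, 1088]]

2176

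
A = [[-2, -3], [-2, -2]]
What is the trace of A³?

-88

A² = [[10, 12], [8, 10]]
A³ = [[-44, -54], [-36, -44]]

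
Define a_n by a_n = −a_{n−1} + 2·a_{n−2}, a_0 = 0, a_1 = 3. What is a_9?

With companion matrix M = [[−1, 2], [1, 0]], [a_n, a_{n−1}]ᵀ = M·[a_{n−1}, a_{n−2}]ᵀ, so [a_9, a_8]ᵀ = M⁸·[a_1, a_0]ᵀ.
M⁸ = [[171, −170], [−85, 86]], giving [a_9, a_8]ᵀ = [[513], [−255]].

513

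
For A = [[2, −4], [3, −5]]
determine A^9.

tr A = −3 and det A = 2, so the characteristic polynomial is λ² − (−3)λ + (2) with roots −1 and −2.
Eigenvectors give P = [[−4, −1], [−3, −1]] with P⁻¹ = [[−1, 1], [3, −4]], and A = P·diag(−1, −2)·P⁻¹.
Then A^9 = P·diag(−1, −512)·P⁻¹ = [[4, 512], [3, 512]] · [[−1, 1], [3, −4]] = [[1532, −2044], [1533, −2045]].

[[1532, −2044], [1533, −2045]]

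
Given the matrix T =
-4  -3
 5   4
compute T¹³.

[[-4, -3], [5, 4]]

T² = I (check: tr T = 0 and det T = -1), so T¹³ = T since 13 is odd.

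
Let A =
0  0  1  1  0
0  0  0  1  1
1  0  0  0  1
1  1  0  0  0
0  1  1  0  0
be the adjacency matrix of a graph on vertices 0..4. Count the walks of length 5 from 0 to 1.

5

The number of length-5 walks from vertex 0 to vertex 1 is entry (0,1) of A⁵, where A is the adjacency matrix.
A² = [[2, 1, 0, 0, 1], [1, 2, 1, 0, 0], [0, 1, 2, 1, 0], [0, 0, 1, 2, 1], [1, 0, 0, 1, 2]]
A³ = [[0, 1, 3, 3, 1], [1, 0, 1, 3, 3], [3, 1, 0, 1, 3], [3, 3, 1, 0, 1], [1, 3, 3, 1, 0]]
A⁴ = [[6, 4, 1, 1, 4], [4, 6, 4, 1, 1], [1, 4, 6, 4, 1], [1, 1, 4, 6, 4], [4, 1, 1, 4, 6]]
A⁵ = [[2, 5, 10, 10, 5], [5, 2, 5, 10, 10], [10, 5, 2, 5, 10], [10, 10, 5, 2, 5], [5, 10, 10, 5, 2]]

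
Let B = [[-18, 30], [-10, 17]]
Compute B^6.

[[2724, -3990], [1330, -1931]]

tr B = -1 and det B = -6, so the characteristic polynomial is λ² − (-1)λ + (-6) with roots 2 and -3.
Eigenvectors give P = [[3, 2], [2, 1]] with P⁻¹ = [[-1, 2], [2, -3]], and B = P·diag(2, -3)·P⁻¹.
Then B^6 = P·diag(64, 729)·P⁻¹ = [[192, 1458], [128, 729]] · [[-1, 2], [2, -3]] = [[2724, -3990], [1330, -1931]].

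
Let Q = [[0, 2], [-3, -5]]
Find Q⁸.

tr Q = -5 and det Q = 6, so the characteristic polynomial is λ² − (-5)λ + (6) with roots -3 and -2.
Eigenvectors give P = [[2, -1], [-3, 1]] with P⁻¹ = [[-1, -1], [-3, -2]], and Q = P·diag(-3, -2)·P⁻¹.
Then Q⁸ = P·diag(6561, 256)·P⁻¹ = [[13122, -256], [-19683, 256]] · [[-1, -1], [-3, -2]] = [[-12354, -12610], [18915, 19171]].

[[-12354, -12610], [18915, 19171]]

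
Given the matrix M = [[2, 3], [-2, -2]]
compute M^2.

[[-2, 0], [0, -2]]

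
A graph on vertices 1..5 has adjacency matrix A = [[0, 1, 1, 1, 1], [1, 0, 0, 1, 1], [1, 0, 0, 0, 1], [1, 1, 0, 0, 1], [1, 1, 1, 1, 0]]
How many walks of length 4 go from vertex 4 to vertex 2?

24

The number of length-4 walks from vertex 4 to vertex 2 is entry (4,2) of A^4, where A is the adjacency matrix.
A^2 = [[4, 2, 1, 2, 3], [2, 3, 2, 2, 2], [1, 2, 2, 2, 1], [2, 2, 2, 3, 2], [3, 2, 1, 2, 4]]
A^3 = [[8, 9, 7, 9, 9], [9, 6, 4, 7, 9], [7, 4, 2, 4, 7], [9, 7, 4, 6, 9], [9, 9, 7, 9, 8]]
A^4 = [[34, 26, 17, 26, 33], [26, 25, 18, 24, 26], [17, 18, 14, 18, 17], [26, 24, 18, 25, 26], [33, 26, 17, 26, 34]]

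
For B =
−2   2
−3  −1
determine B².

[[−2, −6], [9, −5]]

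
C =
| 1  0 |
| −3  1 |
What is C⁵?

[[1, 0], [−15, 1]]

C = I + N where N = [[0, 0], [−3, 0]] is strictly lower-triangular, so N² = 0.
(I + N)⁵ = I + 5·N = [[1, 0], [−15, 1]].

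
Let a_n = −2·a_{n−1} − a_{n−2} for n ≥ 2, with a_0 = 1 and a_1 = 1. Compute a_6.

−11

With companion matrix C = [[−2, −1], [1, 0]], [a_n, a_{n−1}]ᵀ = C·[a_{n−1}, a_{n−2}]ᵀ, so [a_6, a_5]ᵀ = C⁵·[a_1, a_0]ᵀ.
C⁵ = [[−6, −5], [5, 4]], giving [a_6, a_5]ᵀ = [[−11], [9]].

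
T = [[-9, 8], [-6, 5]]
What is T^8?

tr T = -4 and det T = 3, so the characteristic polynomial is λ² − (-4)λ + (3) with roots -3 and -1.
Eigenvectors give P = [[4, 1], [3, 1]] with P⁻¹ = [[1, -1], [-3, 4]], and T = P·diag(-3, -1)·P⁻¹.
Then T^8 = P·diag(6561, 1)·P⁻¹ = [[26244, 1], [19683, 1]] · [[1, -1], [-3, 4]] = [[26241, -26240], [19680, -19679]].

[[26241, -26240], [19680, -19679]]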